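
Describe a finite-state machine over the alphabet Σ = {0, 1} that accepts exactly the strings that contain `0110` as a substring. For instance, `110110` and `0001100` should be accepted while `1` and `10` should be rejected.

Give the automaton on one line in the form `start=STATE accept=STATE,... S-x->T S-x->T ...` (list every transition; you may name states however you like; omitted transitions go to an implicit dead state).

start=S0 accept=S4 S0-0->S1 S0-1->S0 S1-0->S1 S1-1->S2 S2-0->S1 S2-1->S3 S3-0->S4 S3-1->S0 S4-0->S4 S4-1->S4

Track how much of `0110` has been matched so far: state S0 is no progress, S4 is the absorbing accept state reached once `0110` has occurred. Intermediate states record partial matches; on a mismatch, fall back to the longest reusable overlap.
A 5-state machine:
        0   1  
>  S0   S1  S0 
   S1   S1  S2 
   S2   S1  S3 
   S3   S4  S0 
 * S4   S4  S4 
(> = start, * = accepting)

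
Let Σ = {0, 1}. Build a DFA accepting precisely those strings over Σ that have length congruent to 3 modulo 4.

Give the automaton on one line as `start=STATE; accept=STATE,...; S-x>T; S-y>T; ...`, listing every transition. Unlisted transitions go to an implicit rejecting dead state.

start=S0; accept=S3; S0-0>S1; S0-1>S1; S1-0>S2; S1-1>S2; S2-0>S3; S2-1>S3; S3-0>S0; S3-1>S0

Only the length mod 4 matters, so use a 4-cycle: from any state, every input symbol moves to the next state, wrapping S3 back to S0. Mark S3 accepting.
        0   1  
>  S0   S1  S1 
   S1   S2  S2 
   S2   S3  S3 
 * S3   S0  S0 
(> = start, * = accepting)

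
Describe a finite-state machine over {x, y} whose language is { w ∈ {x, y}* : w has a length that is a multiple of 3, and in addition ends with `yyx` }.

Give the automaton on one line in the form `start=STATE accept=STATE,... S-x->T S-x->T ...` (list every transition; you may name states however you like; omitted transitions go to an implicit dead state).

start=S0 accept=S8 S0-x->S1 S0-y->S2 S1-x->S3 S1-y->S4 S2-x->S3 S2-y->S5 S3-x->S0 S3-y->S6 S4-x->S0 S4-y->S7 S5-x->S8 S5-y->S7 S6-x->S1 S6-y->S9 S7-x->S10 S7-y->S9 S8-x->S1 S8-y->S2 S9-x->S11 S9-y->S5 S10-x->S3 S10-y->S4 S11-x->S0 S11-y->S6

Run two small machines in parallel and take their product. One (3 states) tracks the input length modulo 3; the other (4 states) tracks how much of the suffix `yyx` has currently been matched. Each combined state is a pair, one component from each; accept when both components accept.
A 12-state machine:
          x    y  
>  S0     S1   S2 
   S1     S3   S4 
   S2     S3   S5 
   S3     S0   S6 
   S4     S0   S7 
   S5     S8   S7 
   S6     S1   S9 
   S7    S10   S9 
 * S8     S1   S2 
   S9    S11   S5 
   S10    S3   S4 
   S11    S0   S6 
(> = start, * = accepting)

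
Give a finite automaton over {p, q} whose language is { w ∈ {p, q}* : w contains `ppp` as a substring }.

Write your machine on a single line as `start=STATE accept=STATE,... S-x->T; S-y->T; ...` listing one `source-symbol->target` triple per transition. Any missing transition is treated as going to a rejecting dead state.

start=A; accept=D; A-p->B; A-q->A; B-p->C; B-q->A; C-p->D; C-q->A; D-p->D; D-q->D

States A..C record the length of the longest prefix of `ppp` that matches the current input suffix. Reaching D means `ppp` has been seen, and we stay there forever. Accept from D.
4 states suffice.
       p  q 
>  A   B  A 
   B   C  A 
   C   D  A 
 * D   D  D 
(> = start, * = accepting)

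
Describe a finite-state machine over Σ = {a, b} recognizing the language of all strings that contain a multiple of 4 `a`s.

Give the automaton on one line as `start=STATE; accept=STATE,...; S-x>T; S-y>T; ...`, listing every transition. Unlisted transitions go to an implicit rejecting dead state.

start=S0; accept=S0; S0-a>S1; S0-b>S0; S1-a>S2; S1-b>S1; S2-a>S3; S2-b>S2; S3-a>S0; S3-b>S3

The only thing that matters is how many `a`s have appeared, reduced mod 4. Use one state per residue: S0 for 0, …, S3 for 3. Reading `a` moves to the next residue; anything else stays put. S0 is accepting.
With 4 states:
        a   b  
>* S0   S1  S0 
   S1   S2  S1 
   S2   S3  S2 
   S3   S0  S3 
(> = start, * = accepting)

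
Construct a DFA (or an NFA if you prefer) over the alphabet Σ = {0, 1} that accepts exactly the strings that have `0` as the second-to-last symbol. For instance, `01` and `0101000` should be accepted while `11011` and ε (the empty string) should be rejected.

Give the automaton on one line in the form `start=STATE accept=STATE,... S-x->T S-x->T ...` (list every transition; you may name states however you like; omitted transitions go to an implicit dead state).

start=q0 accept=q3,q4 q0-0->q1 q0-1->q2 q1-0->q3 q1-1->q4 q2-0->q5 q2-1->q6 q3-0->q3 q3-1->q4 q4-0->q5 q4-1->q6 q5-0->q3 q5-1->q4 q6-0->q5 q6-1->q6

A DFA must remember the last 2 symbols (since which symbol is second-to-last isn't known until the input ends). Use one state per possible window of the last ≤2 symbols; accept from those whose window starts with `0`.
A 7-state machine:
        0   1  
>  q0   q1  q2 
   q1   q3  q4 
   q2   q5  q6 
 * q3   q3  q4 
 * q4   q5  q6 
   q5   q3  q4 
   q6   q5  q6 
(> = start, * = accepting)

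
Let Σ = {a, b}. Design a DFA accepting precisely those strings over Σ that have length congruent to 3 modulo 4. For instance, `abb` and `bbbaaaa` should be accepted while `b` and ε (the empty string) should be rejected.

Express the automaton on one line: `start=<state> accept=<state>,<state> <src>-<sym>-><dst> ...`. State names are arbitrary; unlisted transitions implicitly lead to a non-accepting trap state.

Only the length mod 4 matters, so use a 4-cycle: from any state, every input symbol moves to the next state, wrapping q3 back to q0. Mark q3 accepting.
A 4-state machine:
        a   b  
>  q0   q1  q1 
   q1   q2  q2 
   q2   q3  q3 
 * q3   q0  q0 
(> = start, * = accepting)

start=q0 accept=q3 q0-a->q1 q0-b->q1 q1-a->q2 q1-b->q2 q2-a->q3 q2-b->q3 q3-a->q0 q3-b->q0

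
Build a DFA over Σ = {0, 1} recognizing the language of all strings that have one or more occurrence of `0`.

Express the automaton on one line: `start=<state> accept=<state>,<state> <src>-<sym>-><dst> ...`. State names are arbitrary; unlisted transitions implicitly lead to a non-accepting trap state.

Only the number of `0`s matters, and only up to 2. Make a chain q0 → q1 → q2 advanced by each `0` (with q2 absorbing); every other symbol self-loops. The accepting set is {q1, q2}.
3 states suffice.
        0   1  
>  q0   q1  q0 
 * q1   q2  q1 
 * q2   q2  q2 
(> = start, * = accepting)

start=q0 accept=q1,q2 q0-0->q1 q0-1->q0 q1-0->q2 q1-1->q1 q2-0->q2 q2-1->q2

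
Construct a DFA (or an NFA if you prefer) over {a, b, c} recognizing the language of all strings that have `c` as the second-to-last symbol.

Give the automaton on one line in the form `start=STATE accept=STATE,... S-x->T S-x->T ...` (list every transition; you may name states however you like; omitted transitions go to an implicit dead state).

Because acceptance depends on a position counted from the end, the machine has to buffer the most recent 2 symbols. Make each state the string of the last up-to-2 symbols read; on input `x` shift the window left and append `x`. Accept when the buffered window has length 2 and begins with `c`.
          a    b    c  
>  s0     s1   s2   s3 
   s1     s4   s5   s6 
   s2     s7   s8   s9 
   s3    s10  s11  s12 
   s4     s4   s5   s6 
   s5     s7   s8   s9 
   s6    s10  s11  s12 
   s7     s4   s5   s6 
   s8     s7   s8   s9 
   s9    s10  s11  s12 
 * s10    s4   s5   s6 
 * s11    s7   s8   s9 
 * s12   s10  s11  s12 
(> = start, * = accepting)

start=s0 accept=s10,s11,s12 s0-a->s1 s0-b->s2 s0-c->s3 s1-a->s4 s1-b->s5 s1-c->s6 s2-a->s7 s2-b->s8 s2-c->s9 s3-a->s10 s3-b->s11 s3-c->s12 s4-a->s4 s4-b->s5 s4-c->s6 s5-a->s7 s5-b->s8 s5-c->s9 s6-a->s10 s6-b->s11 s6-c->s12 s7-a->s4 s7-b->s5 s7-c->s6 s8-a->s7 s8-b->s8 s8-c->s9 s9-a->s10 s9-b->s11 s9-c->s12 s10-a->s4 s10-b->s5 s10-c->s6 s11-a->s7 s11-b->s8 s11-c->s9 s12-a->s10 s12-b->s11 s12-c->s12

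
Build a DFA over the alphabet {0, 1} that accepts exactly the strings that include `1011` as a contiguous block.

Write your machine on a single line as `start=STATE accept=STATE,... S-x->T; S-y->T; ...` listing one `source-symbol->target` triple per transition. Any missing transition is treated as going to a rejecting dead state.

States q0..q3 record the length of the longest prefix of `1011` that matches the current input suffix. Reaching q4 means `1011` has been seen, and we stay there forever. Accept from q4.
        0   1  
>  q0   q0  q1 
   q1   q2  q1 
   q2   q0  q3 
   q3   q2  q4 
 * q4   q4  q4 
(> = start, * = accepting)

start=q0; accept=q4; q0-0->q0; q0-1->q1; q1-0->q2; q1-1->q1; q2-0->q0; q2-1->q3; q3-0->q2; q3-1->q4; q4-0->q4; q4-1->q4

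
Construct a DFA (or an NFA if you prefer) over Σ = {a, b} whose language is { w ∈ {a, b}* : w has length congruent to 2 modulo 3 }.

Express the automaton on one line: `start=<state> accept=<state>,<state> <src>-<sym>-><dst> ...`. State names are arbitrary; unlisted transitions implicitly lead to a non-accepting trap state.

Count input length modulo 3: every symbol advances one step around the cycle q0 → q1 → q2 → q0. Accept at q2.
With 3 states:
        a   b  
>  q0   q1  q1 
   q1   q2  q2 
 * q2   q0  q0 
(> = start, * = accepting)

start=q0 accept=q2 q0-a->q1 q0-b->q1 q1-a->q2 q1-b->q2 q2-a->q0 q2-b->q0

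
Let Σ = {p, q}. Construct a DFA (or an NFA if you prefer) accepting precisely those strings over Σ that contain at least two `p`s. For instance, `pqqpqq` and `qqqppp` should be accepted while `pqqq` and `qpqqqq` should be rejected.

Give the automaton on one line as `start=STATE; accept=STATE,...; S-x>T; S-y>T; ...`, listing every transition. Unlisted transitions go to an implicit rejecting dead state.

start=S0; accept=S2,S3; S0-p>S1; S0-q>S0; S1-p>S2; S1-q>S1; S2-p>S3; S2-q>S2; S3-p>S3; S3-q>S3

Only the number of `p`s matters, and only up to 3. Make a chain S0 → S1 → S2 → S3 advanced by each `p` (with S3 absorbing); every other symbol self-loops. The accepting set is {S2, S3}.
A 4-state machine:
        p   q  
>  S0   S1  S0 
   S1   S2  S1 
 * S2   S3  S2 
 * S3   S3  S3 
(> = start, * = accepting)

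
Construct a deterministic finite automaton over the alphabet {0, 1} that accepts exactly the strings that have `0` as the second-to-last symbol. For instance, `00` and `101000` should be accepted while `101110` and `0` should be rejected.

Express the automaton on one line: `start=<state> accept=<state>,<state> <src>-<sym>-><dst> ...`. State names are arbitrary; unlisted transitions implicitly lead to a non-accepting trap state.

start=A accept=D,E A-0->B A-1->C B-0->D B-1->E C-0->F C-1->G D-0->D D-1->E E-0->F E-1->G F-0->D F-1->E G-0->F G-1->G

A DFA must remember the last 2 symbols (since which symbol is second-to-last isn't known until the input ends). Use one state per possible window of the last ≤2 symbols; accept from those whose window starts with `0`.
       0  1 
>  A   B  C 
   B   D  E 
   C   F  G 
 * D   D  E 
 * E   F  G 
   F   D  E 
   G   F  G 
(> = start, * = accepting)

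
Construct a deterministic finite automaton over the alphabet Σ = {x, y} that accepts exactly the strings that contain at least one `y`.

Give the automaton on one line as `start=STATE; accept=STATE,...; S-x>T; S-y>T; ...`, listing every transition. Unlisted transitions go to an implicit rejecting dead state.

start=s0; accept=s1,s2; s0-x>s0; s0-y>s1; s1-x>s1; s1-y>s2; s2-x>s2; s2-y>s2

Only the number of `y`s matters, and only up to 2. Make a chain s0 → s1 → s2 advanced by each `y` (with s2 absorbing); every other symbol self-loops. The accepting set is {s1, s2}.
A 3-state machine:
        x   y  
>  s0   s0  s1 
 * s1   s1  s2 
 * s2   s2  s2 
(> = start, * = accepting)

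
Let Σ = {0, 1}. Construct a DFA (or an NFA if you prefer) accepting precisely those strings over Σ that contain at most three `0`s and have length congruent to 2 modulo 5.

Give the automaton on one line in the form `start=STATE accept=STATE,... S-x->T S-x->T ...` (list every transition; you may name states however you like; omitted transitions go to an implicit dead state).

start=q0 accept=q3,q4,q5,q20 q0-0->q1 q0-1->q2 q1-0->q3 q1-1->q4 q2-0->q4 q2-1->q5 q3-0->q6 q3-1->q7 q4-0->q7 q4-1->q8 q5-0->q8 q5-1->q9 q6-0->q10 q6-1->q11 q7-0->q11 q7-1->q12 q8-0->q12 q8-1->q13 q9-0->q13 q9-1->q14 q10-0->q10 q10-1->q10 q11-0->q10 q11-1->q15 q12-0->q15 q12-1->q16 q13-0->q16 q13-1->q17 q14-0->q17 q14-1->q0 q15-0->q10 q15-1->q18 q16-0->q18 q16-1->q19 q17-0->q19 q17-1->q1 q18-0->q10 q18-1->q20 q19-0->q20 q19-1->q3 q20-0->q10 q20-1->q6

Build one automaton per condition and run them in lockstep. One (5 states) tracks the count of `0`s, saturating at 4; the other (5 states) tracks the input length modulo 5. Each combined state is a pair, one component from each; accept when both components accept. After merging equivalent states the machine shrinks.
A 21-state machine:
          0    1  
>  q0     q1   q2 
   q1     q3   q4 
   q2     q4   q5 
 * q3     q6   q7 
 * q4     q7   q8 
 * q5     q8   q9 
   q6    q10  q11 
   q7    q11  q12 
   q8    q12  q13 
   q9    q13  q14 
   q10   q10  q10 
   q11   q10  q15 
   q12   q15  q16 
   q13   q16  q17 
   q14   q17   q0 
   q15   q10  q18 
   q16   q18  q19 
   q17   q19   q1 
   q18   q10  q20 
   q19   q20   q3 
 * q20   q10   q6 
(> = start, * = accepting)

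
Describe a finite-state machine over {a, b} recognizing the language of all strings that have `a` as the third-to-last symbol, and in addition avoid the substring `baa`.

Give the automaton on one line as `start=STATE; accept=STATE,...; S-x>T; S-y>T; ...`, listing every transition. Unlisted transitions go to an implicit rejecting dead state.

Run two small machines in parallel and take their product. One (15 states) tracks the last 3 symbols read; the other (4 states) tracks partial matches of the forbidden pattern `baa`. Each combined state is a pair, one component from each; accept when both components accept.
22 states suffice.
          a    b  
>  s0     s1   s2 
   s1     s3   s4 
   s2     s5   s6 
   s3     s7   s8 
   s4     s9  s10 
   s5    s11  s12 
   s6    s13  s14 
 * s7     s7   s8 
 * s8     s9  s10 
 * s9    s11  s12 
 * s10   s13  s14 
   s11   s15  s16 
   s12    s9  s10 
   s13   s11  s12 
   s14   s13  s14 
   s15   s15  s16 
   s16   s17  s18 
   s17   s11  s19 
   s18   s20  s21 
   s19   s17  s18 
   s20   s11  s19 
   s21   s20  s21 
(> = start, * = accepting)

start=s0; accept=s7,s8,s9,s10; s0-a>s1; s0-b>s2; s1-a>s3; s1-b>s4; s2-a>s5; s2-b>s6; s3-a>s7; s3-b>s8; s4-a>s9; s4-b>s10; s5-a>s11; s5-b>s12; s6-a>s13; s6-b>s14; s7-a>s7; s7-b>s8; s8-a>s9; s8-b>s10; s9-a>s11; s9-b>s12; s10-a>s13; s10-b>s14; s11-a>s15; s11-b>s16; s12-a>s9; s12-b>s10; s13-a>s11; s13-b>s12; s14-a>s13; s14-b>s14; s15-a>s15; s15-b>s16; s16-a>s17; s16-b>s18; s17-a>s11; s17-b>s19; s18-a>s20; s18-b>s21; s19-a>s17; s19-b>s18; s20-a>s11; s20-b>s19; s21-a>s20; s21-b>s21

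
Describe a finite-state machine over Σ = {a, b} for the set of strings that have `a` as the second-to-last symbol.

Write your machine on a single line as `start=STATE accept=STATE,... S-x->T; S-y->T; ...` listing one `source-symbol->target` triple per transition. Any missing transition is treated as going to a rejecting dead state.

Because acceptance depends on a position counted from the end, the machine has to buffer the most recent 2 symbols. Make each state the string of the last up-to-2 symbols read; on input `x` shift the window left and append `x`. Accept when the buffered window has length 2 and begins with `a`.
With 7 states:
        a   b  
>  q0   q1  q2 
   q1   q3  q4 
   q2   q5  q6 
 * q3   q3  q4 
 * q4   q5  q6 
   q5   q3  q4 
   q6   q5  q6 
(> = start, * = accepting)

start=q0; accept=q3,q4; q0-a->q1; q0-b->q2; q1-a->q3; q1-b->q4; q2-a->q5; q2-b->q6; q3-a->q3; q3-b->q4; q4-a->q5; q4-b->q6; q5-a->q3; q5-b->q4; q6-a->q5; q6-b->q6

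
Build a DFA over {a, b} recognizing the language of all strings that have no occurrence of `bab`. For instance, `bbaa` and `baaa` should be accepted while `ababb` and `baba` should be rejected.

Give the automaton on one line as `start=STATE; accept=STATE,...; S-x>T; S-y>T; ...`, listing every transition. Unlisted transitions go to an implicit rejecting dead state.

This is the complement of 'contains `bab`'. Use the same substring-matching states — s0 through s3 holding how much of `bab` has just been matched — but flip the accepting set: everything except the trap s3 accepts.
        a   b  
>* s0   s0  s1 
 * s1   s2  s1 
 * s2   s0  s3 
   s3   s3  s3 
(> = start, * = accepting)

start=s0; accept=s0,s1,s2; s0-a>s0; s0-b>s1; s1-a>s2; s1-b>s1; s2-a>s0; s2-b>s3; s3-a>s3; s3-b>s3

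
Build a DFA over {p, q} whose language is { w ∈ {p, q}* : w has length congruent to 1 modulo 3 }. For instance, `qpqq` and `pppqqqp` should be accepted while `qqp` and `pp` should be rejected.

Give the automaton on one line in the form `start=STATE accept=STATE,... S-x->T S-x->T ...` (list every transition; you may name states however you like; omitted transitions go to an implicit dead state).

start=A accept=B A-p->B A-q->B B-p->C B-q->C C-p->A C-q->A

Only the length mod 3 matters, so use a 3-cycle: from any state, every input symbol moves to the next state, wrapping C back to A. Mark B accepting.
With 3 states:
       p  q 
>  A   B  B 
 * B   C  C 
   C   A  A 
(> = start, * = accepting)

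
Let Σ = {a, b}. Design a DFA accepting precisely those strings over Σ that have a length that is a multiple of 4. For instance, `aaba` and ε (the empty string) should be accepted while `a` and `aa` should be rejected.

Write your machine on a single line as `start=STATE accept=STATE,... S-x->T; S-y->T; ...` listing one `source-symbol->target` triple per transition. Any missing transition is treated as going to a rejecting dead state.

start=S0; accept=S0; S0-a->S1; S0-b->S1; S1-a->S2; S1-b->S2; S2-a->S3; S2-b->S3; S3-a->S0; S3-b->S0

Only the length mod 4 matters, so use a 4-cycle: from any state, every input symbol moves to the next state, wrapping S3 back to S0. Mark S0 accepting.
        a   b  
>* S0   S1  S1 
   S1   S2  S2 
   S2   S3  S3 
   S3   S0  S0 
(> = start, * = accepting)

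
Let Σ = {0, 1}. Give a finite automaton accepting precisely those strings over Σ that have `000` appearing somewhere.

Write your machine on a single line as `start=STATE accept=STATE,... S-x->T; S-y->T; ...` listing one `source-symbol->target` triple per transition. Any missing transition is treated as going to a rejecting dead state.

Track how much of `000` has been matched so far: state A is no progress, D is the absorbing accept state reached once `000` has occurred. Intermediate states record partial matches; on a mismatch, fall back to the longest reusable overlap.
       0  1 
>  A   B  A 
   B   C  A 
   C   D  A 
 * D   D  D 
(> = start, * = accepting)

start=A; accept=D; A-0->B; A-1->A; B-0->C; B-1->A; C-0->D; C-1->A; D-0->D; D-1->D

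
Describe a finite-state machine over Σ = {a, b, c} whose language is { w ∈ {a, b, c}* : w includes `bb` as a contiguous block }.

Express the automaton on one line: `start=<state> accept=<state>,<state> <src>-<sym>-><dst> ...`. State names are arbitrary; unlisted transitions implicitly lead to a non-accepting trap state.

Track how much of `bb` has been matched so far: state s0 is no progress, s2 is the absorbing accept state reached once `bb` has occurred. Intermediate states record partial matches; on a mismatch, fall back to the longest reusable overlap.
With 3 states:
        a   b   c  
>  s0   s0  s1  s0 
   s1   s0  s2  s0 
 * s2   s2  s2  s2 
(> = start, * = accepting)

start=s0 accept=s2 s0-a->s0 s0-b->s1 s0-c->s0 s1-a->s0 s1-b->s2 s1-c->s0 s2-a->s2 s2-b->s2 s2-c->s2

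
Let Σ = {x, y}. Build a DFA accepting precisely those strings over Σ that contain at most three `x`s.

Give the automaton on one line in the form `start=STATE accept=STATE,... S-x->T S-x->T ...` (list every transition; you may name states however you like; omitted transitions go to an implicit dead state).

start=S0 accept=S0,S1,S2,S3 S0-x->S1 S0-y->S0 S1-x->S2 S1-y->S1 S2-x->S3 S2-y->S2 S3-x->S4 S3-y->S3 S4-x->S4 S4-y->S4

Count `x`s, saturating at 4: states S0 through S3 mean 0 through 3 `x`s seen; S4 means more than 3. Each `x` increments (capped at S4); other symbols loop. Accept from {S0, S1, S2, S3}.
5 states suffice.
        x   y  
>* S0   S1  S0 
 * S1   S2  S1 
 * S2   S3  S2 
 * S3   S4  S3 
   S4   S4  S4 
(> = start, * = accepting)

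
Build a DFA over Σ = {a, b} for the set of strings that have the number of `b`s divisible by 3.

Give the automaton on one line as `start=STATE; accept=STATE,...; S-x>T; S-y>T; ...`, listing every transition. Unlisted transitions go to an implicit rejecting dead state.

The only thing that matters is how many `b`s have appeared, reduced mod 3. Use one state per residue: q0 for 0, …, q2 for 2. Reading `b` moves to the next residue; anything else stays put. q0 is accepting.
        a   b  
>* q0   q0  q1 
   q1   q1  q2 
   q2   q2  q0 
(> = start, * = accepting)

start=q0; accept=q0; q0-a>q0; q0-b>q1; q1-a>q1; q1-b>q2; q2-a>q2; q2-b>q0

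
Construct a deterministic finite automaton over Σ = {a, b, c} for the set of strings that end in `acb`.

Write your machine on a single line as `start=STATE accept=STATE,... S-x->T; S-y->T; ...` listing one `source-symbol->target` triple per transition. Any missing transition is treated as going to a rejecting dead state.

Let each state record the length of the longest suffix of the input read so far that is also a prefix of `acb`. s1 means the last symbol is `a`; s2 means the last 2 symbols are `ac`; s3 means the last 3 symbols are `acb`. Accept only at s3, where the string currently ends in `acb`.
        a   b   c  
>  s0   s1  s0  s0 
   s1   s1  s0  s2 
   s2   s1  s3  s0 
 * s3   s1  s0  s0 
(> = start, * = accepting)

start=s0; accept=s3; s0-a->s1; s0-b->s0; s0-c->s0; s1-a->s1; s1-b->s0; s1-c->s2; s2-a->s1; s2-b->s3; s2-c->s0; s3-a->s1; s3-b->s0; s3-c->s0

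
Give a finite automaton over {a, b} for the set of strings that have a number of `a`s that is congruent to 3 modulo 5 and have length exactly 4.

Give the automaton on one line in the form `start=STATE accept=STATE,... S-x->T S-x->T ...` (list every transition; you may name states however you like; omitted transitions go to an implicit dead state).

Handle the two conditions separately and then intersect. One (5 states) tracks the count of `a`s modulo 5; the other (6 states) tracks the input length, saturating at 5. Each combined state is a pair, one component from each; accept when both components accept.
With 20 states:
          a    b  
>  q0     q1   q2 
   q1     q3   q4 
   q2     q4   q5 
   q3     q6   q7 
   q4     q7   q8 
   q5     q8   q9 
   q6    q10  q11 
   q7    q11  q12 
   q8    q12  q13 
   q9    q13  q14 
   q10   q15  q16 
 * q11   q16  q17 
   q12   q17  q18 
   q13   q18  q19 
   q14   q19  q15 
   q15   q19  q15 
   q16   q15  q16 
   q17   q16  q17 
   q18   q17  q18 
   q19   q18  q19 
(> = start, * = accepting)

start=q0 accept=q11 q0-a->q1 q0-b->q2 q1-a->q3 q1-b->q4 q2-a->q4 q2-b->q5 q3-a->q6 q3-b->q7 q4-a->q7 q4-b->q8 q5-a->q8 q5-b->q9 q6-a->q10 q6-b->q11 q7-a->q11 q7-b->q12 q8-a->q12 q8-b->q13 q9-a->q13 q9-b->q14 q10-a->q15 q10-b->q16 q11-a->q16 q11-b->q17 q12-a->q17 q12-b->q18 q13-a->q18 q13-b->q19 q14-a->q19 q14-b->q15 q15-a->q19 q15-b->q15 q16-a->q15 q16-b->q16 q17-a->q16 q17-b->q17 q18-a->q17 q18-b->q18 q19-a->q18 q19-b->q19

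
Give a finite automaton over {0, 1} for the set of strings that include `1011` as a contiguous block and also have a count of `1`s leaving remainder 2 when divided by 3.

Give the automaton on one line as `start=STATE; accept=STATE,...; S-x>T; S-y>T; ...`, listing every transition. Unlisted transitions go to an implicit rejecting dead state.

start=s0; accept=s14; s0-0>s0; s0-1>s1; s1-0>s2; s1-1>s3; s2-0>s4; s2-1>s5; s3-0>s6; s3-1>s7; s4-0>s4; s4-1>s3; s5-0>s6; s5-1>s8; s6-0>s9; s6-1>s10; s7-0>s11; s7-1>s1; s8-0>s8; s8-1>s12; s9-0>s9; s9-1>s7; s10-0>s11; s10-1>s12; s11-0>s0; s11-1>s13; s12-0>s12; s12-1>s14; s13-0>s2; s13-1>s14; s14-0>s14; s14-1>s8

Run two small machines in parallel and take their product. The first has 5 states tracking whether and how much of `1011` has been seen; the second has 3 states tracking the count of `1`s modulo 3. A product state is a pair (one from each), accepting exactly when both do.
A 15-state machine:
          0    1  
>  s0     s0   s1 
   s1     s2   s3 
   s2     s4   s5 
   s3     s6   s7 
   s4     s4   s3 
   s5     s6   s8 
   s6     s9  s10 
   s7    s11   s1 
   s8     s8  s12 
   s9     s9   s7 
   s10   s11  s12 
   s11    s0  s13 
   s12   s12  s14 
   s13    s2  s14 
 * s14   s14   s8 
(> = start, * = accepting)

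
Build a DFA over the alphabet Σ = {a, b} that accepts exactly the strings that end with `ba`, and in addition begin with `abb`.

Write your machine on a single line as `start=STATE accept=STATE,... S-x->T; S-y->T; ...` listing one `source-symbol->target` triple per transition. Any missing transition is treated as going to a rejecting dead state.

start=s0; accept=s5; s0-a->s1; s0-b->s2; s1-a->s2; s1-b->s3; s2-a->s2; s2-b->s2; s3-a->s2; s3-b->s4; s4-a->s5; s4-b->s4; s5-a->s6; s5-b->s4; s6-a->s6; s6-b->s4

Build one automaton per condition and run them in lockstep. One (3 states) tracks how much of the suffix `ba` has currently been matched; the other (5 states) tracks whether the input so far still matches the prefix `abb`. Each combined state is a pair, one component from each; accept when both components accept. Minimizing collapses redundant product states.
A 7-state machine:
        a   b  
>  s0   s1  s2 
   s1   s2  s3 
   s2   s2  s2 
   s3   s2  s4 
   s4   s5  s4 
 * s5   s6  s4 
   s6   s6  s4 
(> = start, * = accepting)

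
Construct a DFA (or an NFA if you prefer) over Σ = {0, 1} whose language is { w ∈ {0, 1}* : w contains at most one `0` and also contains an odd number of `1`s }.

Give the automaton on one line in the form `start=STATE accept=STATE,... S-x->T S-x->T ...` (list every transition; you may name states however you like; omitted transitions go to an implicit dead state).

start=q0 accept=q2,q4 q0-0->q1 q0-1->q2 q1-0->q3 q1-1->q4 q2-0->q4 q2-1->q0 q3-0->q3 q3-1->q3 q4-0->q3 q4-1->q1

Handle the two conditions separately and then intersect. One (3 states) tracks the count of `0`s, saturating at 2; the other (2 states) tracks the count of `1`s modulo 2. Each combined state is a pair, one component from each; accept when both components accept. After merging equivalent states the machine shrinks.
With 5 states:
        0   1  
>  q0   q1  q2 
   q1   q3  q4 
 * q2   q4  q0 
   q3   q3  q3 
 * q4   q3  q1 
(> = start, * = accepting)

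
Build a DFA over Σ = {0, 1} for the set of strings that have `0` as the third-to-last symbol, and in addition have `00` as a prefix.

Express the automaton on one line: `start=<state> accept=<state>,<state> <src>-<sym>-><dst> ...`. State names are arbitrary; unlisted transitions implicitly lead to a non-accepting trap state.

start=A accept=E,F,G,H A-0->B A-1->C B-0->D B-1->C C-0->C C-1->C D-0->E D-1->F E-0->E E-1->F F-0->G F-1->H G-0->D G-1->I H-0->J H-1->K I-0->G I-1->H J-0->D J-1->I K-0->J K-1->K

Run two small machines in parallel and take their product. The first has 15 states tracking the last 3 symbols read; the second has 4 states tracking whether the input so far still matches the prefix `00`. A product state is a pair (one from each), accepting exactly when both do. Equivalent product states are then merged.
       0  1 
>  A   B  C 
   B   D  C 
   C   C  C 
   D   E  F 
 * E   E  F 
 * F   G  H 
 * G   D  I 
 * H   J  K 
   I   G  H 
   J   D  I 
   K   J  K 
(> = start, * = accepting)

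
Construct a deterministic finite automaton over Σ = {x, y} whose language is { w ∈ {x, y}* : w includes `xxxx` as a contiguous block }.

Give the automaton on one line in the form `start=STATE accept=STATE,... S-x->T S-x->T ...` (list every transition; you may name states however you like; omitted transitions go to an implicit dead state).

Track how much of `xxxx` has been matched so far: state q0 is no progress, q4 is the absorbing accept state reached once `xxxx` has occurred. Intermediate states record partial matches; on a mismatch, fall back to the longest reusable overlap.
A 5-state machine:
        x   y  
>  q0   q1  q0 
   q1   q2  q0 
   q2   q3  q0 
   q3   q4  q0 
 * q4   q4  q4 
(> = start, * = accepting)

start=q0 accept=q4 q0-x->q1 q0-y->q0 q1-x->q2 q1-y->q0 q2-x->q3 q2-y->q0 q3-x->q4 q3-y->q0 q4-x->q4 q4-y->q4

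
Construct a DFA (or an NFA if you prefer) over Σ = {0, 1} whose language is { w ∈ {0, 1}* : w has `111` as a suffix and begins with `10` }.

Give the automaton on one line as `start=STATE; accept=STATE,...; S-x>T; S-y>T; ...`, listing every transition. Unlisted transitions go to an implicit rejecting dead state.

start=S0; accept=S9; S0-0>S1; S0-1>S2; S1-0>S1; S1-1>S3; S2-0>S4; S2-1>S5; S3-0>S1; S3-1>S5; S4-0>S4; S4-1>S6; S5-0>S1; S5-1>S7; S6-0>S4; S6-1>S8; S7-0>S1; S7-1>S7; S8-0>S4; S8-1>S9; S9-0>S4; S9-1>S9

Run two small machines in parallel and take their product. The first has 4 states tracking how much of the suffix `111` has currently been matched; the second has 4 states tracking whether the input so far still matches the prefix `10`. A product state is a pair (one from each), accepting exactly when both do.
        0   1  
>  S0   S1  S2 
   S1   S1  S3 
   S2   S4  S5 
   S3   S1  S5 
   S4   S4  S6 
   S5   S1  S7 
   S6   S4  S8 
   S7   S1  S7 
   S8   S4  S9 
 * S9   S4  S9 
(> = start, * = accepting)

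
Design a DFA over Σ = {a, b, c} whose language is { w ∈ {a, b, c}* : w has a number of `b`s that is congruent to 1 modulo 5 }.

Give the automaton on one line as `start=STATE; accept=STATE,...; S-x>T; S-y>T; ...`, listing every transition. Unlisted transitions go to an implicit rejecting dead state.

start=s0; accept=s1; s0-a>s0; s0-b>s1; s0-c>s0; s1-a>s1; s1-b>s2; s1-c>s1; s2-a>s2; s2-b>s3; s2-c>s2; s3-a>s3; s3-b>s4; s3-c>s3; s4-a>s4; s4-b>s0; s4-c>s4

Keep the running count of `b`s modulo 5: each `b` advances along the cycle s0 → s1 → s2 → s3 → s4 → s0 while other symbols loop. Accept at s1.
A 5-state machine:
        a   b   c  
>  s0   s0  s1  s0 
 * s1   s1  s2  s1 
   s2   s2  s3  s2 
   s3   s3  s4  s3 
   s4   s4  s0  s4 
(> = start, * = accepting)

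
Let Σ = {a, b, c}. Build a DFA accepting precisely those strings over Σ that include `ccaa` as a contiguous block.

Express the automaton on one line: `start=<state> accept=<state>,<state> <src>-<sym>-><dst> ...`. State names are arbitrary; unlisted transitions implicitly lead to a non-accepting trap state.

Track how much of `ccaa` has been matched so far: state s0 is no progress, s4 is the absorbing accept state reached once `ccaa` has occurred. Intermediate states record partial matches; on a mismatch, fall back to the longest reusable overlap.
With 5 states:
        a   b   c  
>  s0   s0  s0  s1 
   s1   s0  s0  s2 
   s2   s3  s0  s2 
   s3   s4  s0  s1 
 * s4   s4  s4  s4 
(> = start, * = accepting)

start=s0 accept=s4 s0-a->s0 s0-b->s0 s0-c->s1 s1-a->s0 s1-b->s0 s1-c->s2 s2-a->s3 s2-b->s0 s2-c->s2 s3-a->s4 s3-b->s0 s3-c->s1 s4-a->s4 s4-b->s4 s4-c->s4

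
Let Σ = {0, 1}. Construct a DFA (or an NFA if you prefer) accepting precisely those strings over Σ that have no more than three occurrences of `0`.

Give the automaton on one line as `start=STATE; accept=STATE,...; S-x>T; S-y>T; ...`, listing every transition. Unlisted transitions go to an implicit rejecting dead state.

Only the number of `0`s matters, and only up to 4. Make a chain S0 → S1 → S2 → S3 → S4 advanced by each `0` (with S4 absorbing); every other symbol self-loops. The accepting set is {S0, S1, S2, S3}.
5 states suffice.
        0   1  
>* S0   S1  S0 
 * S1   S2  S1 
 * S2   S3  S2 
 * S3   S4  S3 
   S4   S4  S4 
(> = start, * = accepting)

start=S0; accept=S0,S1,S2,S3; S0-0>S1; S0-1>S0; S1-0>S2; S1-1>S1; S2-0>S3; S2-1>S2; S3-0>S4; S3-1>S3; S4-0>S4; S4-1>S4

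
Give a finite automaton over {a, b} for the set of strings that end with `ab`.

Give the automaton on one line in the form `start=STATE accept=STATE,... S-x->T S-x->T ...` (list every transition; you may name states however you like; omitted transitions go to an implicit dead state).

start=s0 accept=s2 s0-a->s1 s0-b->s0 s1-a->s1 s1-b->s2 s2-a->s1 s2-b->s0

Remember how much of `ab` the current input suffix matches. State s0 means no match yet; s1 means the last symbol is `a`; s2 means the last 2 symbols are `ab`. Only s2 accepts. On a mismatch, fall back to the longest proper suffix that is still a prefix of `ab`.
With 3 states:
        a   b  
>  s0   s1  s0 
   s1   s1  s2 
 * s2   s1  s0 
(> = start, * = accepting)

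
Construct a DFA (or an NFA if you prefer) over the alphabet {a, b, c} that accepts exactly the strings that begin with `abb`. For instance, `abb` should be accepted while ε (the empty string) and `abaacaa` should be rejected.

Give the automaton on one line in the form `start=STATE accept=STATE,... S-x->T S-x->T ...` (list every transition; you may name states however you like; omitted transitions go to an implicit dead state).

Check the first 3 symbols one by one: q0 through q2 record how many have matched `abb` so far; any wrong symbol goes to the dead state q4. After all 3 match we enter the accepting sink q3.
With 5 states:
        a   b   c  
>  q0   q1  q4  q4 
   q1   q4  q2  q4 
   q2   q4  q3  q4 
 * q3   q3  q3  q3 
   q4   q4  q4  q4 
(> = start, * = accepting)

start=q0 accept=q3 q0-a->q1 q0-b->q4 q0-c->q4 q1-a->q4 q1-b->q2 q1-c->q4 q2-a->q4 q2-b->q3 q2-c->q4 q3-a->q3 q3-b->q3 q3-c->q3 q4-a->q4 q4-b->q4 q4-c->q4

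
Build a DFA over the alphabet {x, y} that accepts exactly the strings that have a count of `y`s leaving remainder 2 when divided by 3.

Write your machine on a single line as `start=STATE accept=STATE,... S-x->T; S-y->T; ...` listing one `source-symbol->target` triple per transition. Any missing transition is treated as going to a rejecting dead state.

start=s0; accept=s2; s0-x->s0; s0-y->s1; s1-x->s1; s1-y->s2; s2-x->s2; s2-y->s0

The only thing that matters is how many `y`s have appeared, reduced mod 3. Use one state per residue: s0 for 0, …, s2 for 2. Reading `y` moves to the next residue; anything else stays put. s2 is accepting.
A 3-state machine:
        x   y  
>  s0   s0  s1 
   s1   s1  s2 
 * s2   s2  s0 
(> = start, * = accepting)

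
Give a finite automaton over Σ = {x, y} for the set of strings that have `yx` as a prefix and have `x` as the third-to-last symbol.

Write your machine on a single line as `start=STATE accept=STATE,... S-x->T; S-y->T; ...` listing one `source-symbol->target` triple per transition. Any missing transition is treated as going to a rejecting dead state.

Run two small machines in parallel and take their product. The first has 4 states tracking whether the input so far still matches the prefix `yx`; the second has 15 states tracking the last 3 symbols read. A product state is a pair (one from each), accepting exactly when both do. After merging equivalent states the machine shrinks.
          x    y  
>  s0     s1   s2 
   s1     s1   s1 
   s2     s3   s1 
   s3     s4   s5 
   s4     s6   s7 
   s5     s8   s9 
 * s6     s6   s7 
 * s7     s8   s9 
 * s8     s4   s5 
 * s9     s3  s10 
   s10    s3  s10 
(> = start, * = accepting)

start=s0; accept=s6,s7,s8,s9; s0-x->s1; s0-y->s2; s1-x->s1; s1-y->s1; s2-x->s3; s2-y->s1; s3-x->s4; s3-y->s5; s4-x->s6; s4-y->s7; s5-x->s8; s5-y->s9; s6-x->s6; s6-y->s7; s7-x->s8; s7-y->s9; s8-x->s4; s8-y->s5; s9-x->s3; s9-y->s10; s10-x->s3; s10-y->s10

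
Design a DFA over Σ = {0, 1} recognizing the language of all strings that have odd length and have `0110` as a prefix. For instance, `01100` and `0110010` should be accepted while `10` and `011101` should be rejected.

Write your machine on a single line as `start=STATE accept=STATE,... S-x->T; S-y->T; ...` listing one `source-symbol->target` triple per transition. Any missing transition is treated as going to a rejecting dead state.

start=S0; accept=S7; S0-0->S1; S0-1->S2; S1-0->S3; S1-1->S4; S2-0->S3; S2-1->S3; S3-0->S2; S3-1->S2; S4-0->S2; S4-1->S5; S5-0->S6; S5-1->S3; S6-0->S7; S6-1->S7; S7-0->S6; S7-1->S6

Build one automaton per condition and run them in lockstep. The first has 2 states tracking the input length modulo 2; the second has 6 states tracking whether the input so far still matches the prefix `0110`. A product state is a pair (one from each), accepting exactly when both do.
        0   1  
>  S0   S1  S2 
   S1   S3  S4 
   S2   S3  S3 
   S3   S2  S2 
   S4   S2  S5 
   S5   S6  S3 
   S6   S7  S7 
 * S7   S6  S6 
(> = start, * = accepting)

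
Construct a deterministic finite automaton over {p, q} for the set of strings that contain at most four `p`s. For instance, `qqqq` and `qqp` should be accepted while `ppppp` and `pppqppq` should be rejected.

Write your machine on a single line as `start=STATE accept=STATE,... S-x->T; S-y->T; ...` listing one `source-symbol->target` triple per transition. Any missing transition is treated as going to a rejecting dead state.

Count `p`s, saturating at 5: states s0 through s4 mean 0 through 4 `p`s seen; s5 means more than 4. Each `p` increments (capped at s5); other symbols loop. Accept from {s0, s1, s2, s3, s4}.
        p   q  
>* s0   s1  s0 
 * s1   s2  s1 
 * s2   s3  s2 
 * s3   s4  s3 
 * s4   s5  s4 
   s5   s5  s5 
(> = start, * = accepting)

start=s0; accept=s0,s1,s2,s3,s4; s0-p->s1; s0-q->s0; s1-p->s2; s1-q->s1; s2-p->s3; s2-q->s2; s3-p->s4; s3-q->s3; s4-p->s5; s4-q->s4; s5-p->s5; s5-q->s5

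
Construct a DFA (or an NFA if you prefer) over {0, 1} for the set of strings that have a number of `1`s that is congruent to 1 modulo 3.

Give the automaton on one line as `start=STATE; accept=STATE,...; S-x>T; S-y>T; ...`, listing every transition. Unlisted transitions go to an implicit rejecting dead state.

The only thing that matters is how many `1`s have appeared, reduced mod 3. Use one state per residue: s0 for 0, …, s2 for 2. Reading `1` moves to the next residue; anything else stays put. s1 is accepting.
        0   1  
>  s0   s0  s1 
 * s1   s1  s2 
   s2   s2  s0 
(> = start, * = accepting)

start=s0; accept=s1; s0-0>s0; s0-1>s1; s1-0>s1; s1-1>s2; s2-0>s2; s2-1>s0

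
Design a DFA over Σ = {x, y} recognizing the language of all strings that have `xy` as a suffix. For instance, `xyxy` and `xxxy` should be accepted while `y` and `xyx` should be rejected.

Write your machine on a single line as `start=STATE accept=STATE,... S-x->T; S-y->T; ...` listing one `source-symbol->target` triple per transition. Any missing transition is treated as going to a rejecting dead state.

Remember how much of `xy` the current input suffix matches. State q0 means no match yet; q1 means the last symbol is `x`; q2 means the last 2 symbols are `xy`. Only q2 accepts. On a mismatch, fall back to the longest proper suffix that is still a prefix of `xy`.
        x   y  
>  q0   q1  q0 
   q1   q1  q2 
 * q2   q1  q0 
(> = start, * = accepting)

start=q0; accept=q2; q0-x->q1; q0-y->q0; q1-x->q1; q1-y->q2; q2-x->q1; q2-y->q0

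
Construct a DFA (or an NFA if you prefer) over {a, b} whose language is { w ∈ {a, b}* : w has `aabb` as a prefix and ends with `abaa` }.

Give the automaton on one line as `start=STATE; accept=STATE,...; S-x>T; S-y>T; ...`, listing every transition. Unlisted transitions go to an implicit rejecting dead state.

start=S0; accept=S13; S0-a>S1; S0-b>S2; S1-a>S3; S1-b>S4; S2-a>S5; S2-b>S2; S3-a>S5; S3-b>S6; S4-a>S7; S4-b>S2; S5-a>S5; S5-b>S4; S6-a>S7; S6-b>S8; S7-a>S9; S7-b>S4; S8-a>S10; S8-b>S8; S9-a>S5; S9-b>S4; S10-a>S10; S10-b>S11; S11-a>S12; S11-b>S8; S12-a>S13; S12-b>S11; S13-a>S10; S13-b>S11

Build one automaton per condition and run them in lockstep. The first has 6 states tracking whether the input so far still matches the prefix `aabb`; the second has 5 states tracking how much of the suffix `abaa` has currently been matched. A product state is a pair (one from each), accepting exactly when both do.
14 states suffice.
          a    b  
>  S0     S1   S2 
   S1     S3   S4 
   S2     S5   S2 
   S3     S5   S6 
   S4     S7   S2 
   S5     S5   S4 
   S6     S7   S8 
   S7     S9   S4 
   S8    S10   S8 
   S9     S5   S4 
   S10   S10  S11 
   S11   S12   S8 
   S12   S13  S11 
 * S13   S10  S11 
(> = start, * = accepting)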